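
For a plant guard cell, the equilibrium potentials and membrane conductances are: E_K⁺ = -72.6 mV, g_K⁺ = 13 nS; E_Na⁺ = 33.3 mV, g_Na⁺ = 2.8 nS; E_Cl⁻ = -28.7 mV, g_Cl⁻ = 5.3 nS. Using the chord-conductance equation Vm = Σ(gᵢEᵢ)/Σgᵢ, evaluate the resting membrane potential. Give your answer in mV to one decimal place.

Σ gᵢEᵢ = 13·(-72.6) + 2.8·(33.3) + 5.3·(-28.7) = -1002.67
Σ gᵢ = 13 + 2.8 + 5.3 = 21.1
Vm = -1002.67 / 21.1 = -47.52 mV

-47.5 mV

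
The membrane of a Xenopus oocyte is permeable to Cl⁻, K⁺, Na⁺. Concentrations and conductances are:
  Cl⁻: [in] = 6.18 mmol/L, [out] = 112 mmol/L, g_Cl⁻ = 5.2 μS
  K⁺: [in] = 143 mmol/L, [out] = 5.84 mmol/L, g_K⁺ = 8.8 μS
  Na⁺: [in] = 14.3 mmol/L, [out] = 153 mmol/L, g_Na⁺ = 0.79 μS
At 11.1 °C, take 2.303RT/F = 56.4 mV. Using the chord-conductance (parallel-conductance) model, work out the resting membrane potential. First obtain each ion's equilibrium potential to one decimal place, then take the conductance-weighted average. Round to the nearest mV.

E_Cl⁻ = (56.4/-1)·log₁₀(112/6.18) = -71.0 mV
E_K⁺ = (56.4/1)·log₁₀(5.84/143) = -78.3 mV
E_Na⁺ = (56.4/1)·log₁₀(153/14.3) = 58.1 mV
Vm = (Σ gᵢEᵢ)/(Σ gᵢ) = (5.2·-71.0 + 8.8·-78.3 + 0.79·58.1) / (5.2 + 8.8 + 0.79)
= -1012.34 / 14.79 = -68.45 mV

-68 mV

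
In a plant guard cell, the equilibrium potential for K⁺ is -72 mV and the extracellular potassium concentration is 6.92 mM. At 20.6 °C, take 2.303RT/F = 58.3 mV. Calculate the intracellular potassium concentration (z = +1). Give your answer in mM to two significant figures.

Nernst: E = (58.3/1) · log₁₀([out]/[in]), so log₁₀([out]/[in]) = -72.0 × 1 / 58.3 = -1.2350.
[out]/[in] = 10^(-1.2350) = 0.05821.
[in] = 6.92 / 0.05821 = 118.9 mM.

120 mM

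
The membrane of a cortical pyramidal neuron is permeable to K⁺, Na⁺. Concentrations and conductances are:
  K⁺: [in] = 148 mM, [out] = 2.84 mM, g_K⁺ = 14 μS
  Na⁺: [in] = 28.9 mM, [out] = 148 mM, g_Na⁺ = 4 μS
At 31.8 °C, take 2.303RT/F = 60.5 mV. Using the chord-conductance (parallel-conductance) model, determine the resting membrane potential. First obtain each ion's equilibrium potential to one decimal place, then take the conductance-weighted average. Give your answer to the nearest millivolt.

-71 mV

E_K⁺ = (60.5/1)·log₁₀(2.84/148) = -103.9 mV
E_Na⁺ = (60.5/1)·log₁₀(148/28.9) = 42.9 mV
Vm = (Σ gᵢEᵢ)/(Σ gᵢ) = (14·-103.9 + 4·42.9) / (14 + 4)
= -1283.00 / 18 = -71.28 mV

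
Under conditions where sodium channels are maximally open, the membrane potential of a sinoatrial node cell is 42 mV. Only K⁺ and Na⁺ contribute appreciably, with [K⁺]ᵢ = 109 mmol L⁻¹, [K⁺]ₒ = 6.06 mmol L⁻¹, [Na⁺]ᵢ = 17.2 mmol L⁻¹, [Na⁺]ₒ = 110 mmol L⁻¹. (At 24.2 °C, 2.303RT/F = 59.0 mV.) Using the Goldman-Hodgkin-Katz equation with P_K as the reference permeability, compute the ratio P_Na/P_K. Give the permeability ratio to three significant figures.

Let α = P_Na/P_K. GHK: Vm = 59.0·log₁₀[(Kₒ + α·Naₒ)/(Kᵢ + α·Naᵢ)].
10^(Vm/59.0) = 10^(42.0/59.0) = 5.1507
So 5.1507·(Kᵢ + α·Naᵢ) = Kₒ + α·Naₒ → α = (5.1507·109.0 − 6.06) / (110.0 − 5.1507·17.2)
α = (561.4 − 6.06) / (110.0 − 88.59) = 555.4/21.41 = 25.94

25.9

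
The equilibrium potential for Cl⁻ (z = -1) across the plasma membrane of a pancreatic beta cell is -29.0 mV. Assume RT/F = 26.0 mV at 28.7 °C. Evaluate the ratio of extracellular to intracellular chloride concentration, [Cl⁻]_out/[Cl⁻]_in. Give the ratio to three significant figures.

3.05

ln([out]/[in]) = E·z/(26.0) = -29.0 × -1 / 26.0 = 1.1154
[out]/[in] = e^(1.1154) = 3.051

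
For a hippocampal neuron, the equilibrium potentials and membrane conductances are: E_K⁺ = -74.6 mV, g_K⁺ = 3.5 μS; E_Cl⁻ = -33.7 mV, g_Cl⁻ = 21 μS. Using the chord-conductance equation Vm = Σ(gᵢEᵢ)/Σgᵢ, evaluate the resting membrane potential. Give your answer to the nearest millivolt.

Σ gᵢEᵢ = 3.5·(-74.6) + 21·(-33.7) = -968.80
Σ gᵢ = 3.5 + 21 = 24.5
Vm = -968.80 / 24.5 = -39.54 mV

-40 mV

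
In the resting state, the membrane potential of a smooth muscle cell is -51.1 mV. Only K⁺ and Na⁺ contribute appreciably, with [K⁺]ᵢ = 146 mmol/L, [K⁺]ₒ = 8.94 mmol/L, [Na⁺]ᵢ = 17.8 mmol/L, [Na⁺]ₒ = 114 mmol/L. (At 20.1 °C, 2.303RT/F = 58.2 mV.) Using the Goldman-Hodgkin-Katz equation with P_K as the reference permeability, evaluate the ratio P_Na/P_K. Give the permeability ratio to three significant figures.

Let α = P_Na/P_K. GHK: Vm = 58.2·log₁₀[(Kₒ + α·Naₒ)/(Kᵢ + α·Naᵢ)].
10^(Vm/58.2) = 10^(-51.1/58.2) = 0.13243
So 0.13243·(Kᵢ + α·Naᵢ) = Kₒ + α·Naₒ → α = (0.13243·146.0 − 8.94) / (114.0 − 0.13243·17.8)
α = (19.34 − 8.94) / (114.0 − 2.357) = 10.4/111.6 = 0.09311

0.0931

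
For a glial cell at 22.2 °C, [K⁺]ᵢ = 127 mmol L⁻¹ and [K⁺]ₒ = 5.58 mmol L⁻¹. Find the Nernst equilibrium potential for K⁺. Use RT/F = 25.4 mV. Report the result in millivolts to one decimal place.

E = (25.4/z) · ln([K⁺]_out/[K⁺]_in) with z = +1.
= (25.4/1) · ln(5.58/127) = 25.40 · ln(0.04394)
= 25.40 · (-3.1250) = -79.37 mV

-79.4 mV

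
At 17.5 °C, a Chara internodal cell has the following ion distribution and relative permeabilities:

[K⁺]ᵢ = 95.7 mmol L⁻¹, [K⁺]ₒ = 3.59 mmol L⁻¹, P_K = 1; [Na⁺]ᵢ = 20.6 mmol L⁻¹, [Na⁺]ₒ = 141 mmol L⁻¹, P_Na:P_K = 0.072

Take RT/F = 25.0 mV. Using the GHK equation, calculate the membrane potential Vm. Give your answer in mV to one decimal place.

Vm = 25.0 · ln[(Σ P·[cation]ₒ + Σ P·[anion]ᵢ) / (Σ P·[cation]ᵢ + Σ P·[anion]ₒ)]
Numerator = 1×3.59 + 0.072×141 = 13.74
Denominator = 1×95.7 + 0.072×20.6 = 97.18
Vm = 25.0 · ln(0.1414) = 25.0 × (-1.9561) = -48.90 mV

-48.9 mV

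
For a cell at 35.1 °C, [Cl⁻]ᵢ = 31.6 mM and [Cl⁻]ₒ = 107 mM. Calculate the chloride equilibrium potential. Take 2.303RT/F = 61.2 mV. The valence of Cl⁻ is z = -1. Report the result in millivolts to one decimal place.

-32.4 mV

E = (61.2/z) · log₁₀([Cl⁻]_out/[Cl⁻]_in) with z = -1.
For an anion, dividing by z = -1 reverses the sign.
= (61.2/-1) · log₁₀(107/31.6) = -61.20 · log₁₀(3.386)
= -61.20 · (0.5297) = -32.42 mV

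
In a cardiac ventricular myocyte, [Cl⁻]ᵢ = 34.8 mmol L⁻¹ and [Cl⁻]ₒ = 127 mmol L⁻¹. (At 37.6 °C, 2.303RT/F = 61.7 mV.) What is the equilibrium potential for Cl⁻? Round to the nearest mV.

-35 mV

E = (61.7/z) · log₁₀([Cl⁻]_out/[Cl⁻]_in) with z = -1.
For an anion, dividing by z = -1 reverses the sign.
= (61.7/-1) · log₁₀(127/34.8) = -61.70 · log₁₀(3.649)
= -61.70 · (0.5622) = -34.69 mV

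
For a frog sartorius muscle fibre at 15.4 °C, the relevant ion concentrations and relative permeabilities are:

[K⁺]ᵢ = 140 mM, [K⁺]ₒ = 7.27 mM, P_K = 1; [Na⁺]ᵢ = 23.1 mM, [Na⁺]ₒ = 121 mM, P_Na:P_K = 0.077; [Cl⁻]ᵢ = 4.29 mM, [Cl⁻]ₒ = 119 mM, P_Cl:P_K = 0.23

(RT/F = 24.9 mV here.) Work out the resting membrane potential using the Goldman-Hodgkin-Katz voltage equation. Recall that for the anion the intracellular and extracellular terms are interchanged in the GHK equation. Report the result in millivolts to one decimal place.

Vm = 24.9 · ln[(Σ P·[cation]ₒ + Σ P·[anion]ᵢ) / (Σ P·[cation]ᵢ + Σ P·[anion]ₒ)]
Numerator = 1×7.27 + 0.077×121 + 0.23×4.29 = 17.57
Denominator = 1×140 + 0.077×23.1 + 0.23×119 = 169.1
Vm = 24.9 · ln(0.10389) = 24.9 × (-2.2644) = -56.38 mV

-56.4 mV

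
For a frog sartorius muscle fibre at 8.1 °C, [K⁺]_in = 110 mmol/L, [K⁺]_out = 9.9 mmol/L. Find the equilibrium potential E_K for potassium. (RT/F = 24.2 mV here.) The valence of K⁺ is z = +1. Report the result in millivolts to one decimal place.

-58.3 mV

E = (24.2/z) · ln([K⁺]_out/[K⁺]_in) with z = +1.
= (24.2/1) · ln(9.9/110) = 24.20 · ln(0.09)
= 24.20 · (-2.4079) = -58.27 mV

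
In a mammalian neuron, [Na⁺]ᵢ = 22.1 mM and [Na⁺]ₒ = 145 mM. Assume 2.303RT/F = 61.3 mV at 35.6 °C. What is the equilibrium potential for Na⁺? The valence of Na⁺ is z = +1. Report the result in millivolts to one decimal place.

E = (61.3/z) · log₁₀([Na⁺]_out/[Na⁺]_in) with z = +1.
= (61.3/1) · log₁₀(145/22.1) = 61.30 · log₁₀(6.561)
= 61.30 · (0.8170) = 50.08 mV

50.1 mV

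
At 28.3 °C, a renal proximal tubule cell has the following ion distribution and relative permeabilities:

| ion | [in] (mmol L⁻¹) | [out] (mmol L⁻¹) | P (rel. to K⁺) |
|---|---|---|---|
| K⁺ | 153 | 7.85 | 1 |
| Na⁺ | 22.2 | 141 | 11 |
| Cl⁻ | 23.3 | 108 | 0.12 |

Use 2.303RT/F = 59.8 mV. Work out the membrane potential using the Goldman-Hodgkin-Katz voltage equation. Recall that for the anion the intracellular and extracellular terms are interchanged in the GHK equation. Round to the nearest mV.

35 mV

Vm = 59.8 · log₁₀[(Σ P·[cation]ₒ + Σ P·[anion]ᵢ) / (Σ P·[cation]ᵢ + Σ P·[anion]ₒ)]
Numerator = 1×7.85 + 11×141 + 0.12×23.3 = 1562
Denominator = 1×153 + 11×22.2 + 0.12×108 = 410.2
Vm = 59.8 · log₁₀(3.8074) = 59.8 × (0.5806) = 34.72 mV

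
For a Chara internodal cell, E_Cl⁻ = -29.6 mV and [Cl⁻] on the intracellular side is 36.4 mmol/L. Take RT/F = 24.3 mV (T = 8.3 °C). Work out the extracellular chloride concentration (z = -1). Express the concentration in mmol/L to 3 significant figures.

Nernst: E = (24.3/-1) · ln([out]/[in]), so ln([out]/[in]) = -29.6 × -1 / 24.3 = 1.2181.
[out]/[in] = e^(1.2181) = 3.381.
[out] = 3.381 × 36.4 = 123.1 mmol/L.

123 mmol/L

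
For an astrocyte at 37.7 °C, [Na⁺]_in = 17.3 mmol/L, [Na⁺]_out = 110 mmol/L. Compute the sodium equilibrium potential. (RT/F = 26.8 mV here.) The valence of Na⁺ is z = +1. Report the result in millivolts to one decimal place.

49.6 mV

E = (26.8/z) · ln([Na⁺]_out/[Na⁺]_in) with z = +1.
= (26.8/1) · ln(110/17.3) = 26.80 · ln(6.358)
= 26.80 · (1.8498) = 49.57 mV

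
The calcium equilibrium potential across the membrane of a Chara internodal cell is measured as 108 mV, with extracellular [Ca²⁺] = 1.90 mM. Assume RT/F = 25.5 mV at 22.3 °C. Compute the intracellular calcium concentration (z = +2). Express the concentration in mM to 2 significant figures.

Nernst: E = (25.5/2) · ln([out]/[in]), so ln([out]/[in]) = 108.0 × 2 / 25.5 = 8.4706.
[out]/[in] = e^(8.4706) = 4772.
[in] = 1.90 / 4772 = 0.0003981 mM.

0.00040 mM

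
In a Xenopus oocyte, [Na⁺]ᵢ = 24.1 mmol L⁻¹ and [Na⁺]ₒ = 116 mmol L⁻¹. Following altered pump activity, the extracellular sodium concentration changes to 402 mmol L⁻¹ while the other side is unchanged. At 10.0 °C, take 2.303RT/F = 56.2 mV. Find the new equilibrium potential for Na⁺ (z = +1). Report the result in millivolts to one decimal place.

68.7 mV

After the shift: [Na⁺]_out = 402, [Na⁺]_in = 24.1 mmol L⁻¹.
E_new = (56.2/1)·log₁₀(402/24.1) = 56.20 · (1.2222) = 68.69 mV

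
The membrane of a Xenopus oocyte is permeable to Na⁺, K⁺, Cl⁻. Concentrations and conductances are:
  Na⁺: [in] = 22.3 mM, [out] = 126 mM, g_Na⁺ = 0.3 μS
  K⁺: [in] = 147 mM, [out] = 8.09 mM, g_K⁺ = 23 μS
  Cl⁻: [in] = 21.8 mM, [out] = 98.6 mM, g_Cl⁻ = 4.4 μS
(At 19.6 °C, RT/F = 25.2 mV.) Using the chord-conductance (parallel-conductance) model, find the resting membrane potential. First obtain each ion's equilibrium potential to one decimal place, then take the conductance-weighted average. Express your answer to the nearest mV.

E_Na⁺ = (25.2/1)·ln(126/22.3) = 43.6 mV
E_K⁺ = (25.2/1)·ln(8.09/147) = -73.1 mV
E_Cl⁻ = (25.2/-1)·ln(98.6/21.8) = -38.0 mV
Vm = (Σ gᵢEᵢ)/(Σ gᵢ) = (0.3·43.6 + 23·-73.1 + 4.4·-38.0) / (0.3 + 23 + 4.4)
= -1835.42 / 27.7 = -66.26 mV

-66 mV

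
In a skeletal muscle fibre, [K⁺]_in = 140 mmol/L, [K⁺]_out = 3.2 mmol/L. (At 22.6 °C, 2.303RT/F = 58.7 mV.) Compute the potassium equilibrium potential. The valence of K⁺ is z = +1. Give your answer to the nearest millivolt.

-96 mV

E = (58.7/z) · log₁₀([K⁺]_out/[K⁺]_in) with z = +1.
= (58.7/1) · log₁₀(3.2/140) = 58.70 · log₁₀(0.02286)
= 58.70 · (-1.6410) = -96.33 mV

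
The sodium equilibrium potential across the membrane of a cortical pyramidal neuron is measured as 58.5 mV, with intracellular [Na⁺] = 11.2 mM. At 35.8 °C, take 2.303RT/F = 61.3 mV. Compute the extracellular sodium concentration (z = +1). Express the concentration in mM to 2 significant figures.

Nernst: E = (61.3/1) · log₁₀([out]/[in]), so log₁₀([out]/[in]) = 58.5 × 1 / 61.3 = 0.9543.
[out]/[in] = 10^(0.9543) = 9.002.
[out] = 9.002 × 11.2 = 100.8 mM.

100 mM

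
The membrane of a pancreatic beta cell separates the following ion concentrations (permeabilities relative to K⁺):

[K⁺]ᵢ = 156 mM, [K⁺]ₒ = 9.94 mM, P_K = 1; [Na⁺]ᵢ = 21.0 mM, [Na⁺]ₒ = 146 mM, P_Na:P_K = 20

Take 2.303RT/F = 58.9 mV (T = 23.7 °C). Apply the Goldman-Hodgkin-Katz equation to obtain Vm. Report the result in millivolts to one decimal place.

Vm = 58.9 · log₁₀[(Σ P·[cation]ₒ + Σ P·[anion]ᵢ) / (Σ P·[cation]ᵢ + Σ P·[anion]ₒ)]
Numerator = 1×9.94 + 20×146 = 2930
Denominator = 1×156 + 20×21.0 = 576
Vm = 58.9 · log₁₀(5.0867) = 58.9 × (0.7064) = 41.61 mV

41.6 mV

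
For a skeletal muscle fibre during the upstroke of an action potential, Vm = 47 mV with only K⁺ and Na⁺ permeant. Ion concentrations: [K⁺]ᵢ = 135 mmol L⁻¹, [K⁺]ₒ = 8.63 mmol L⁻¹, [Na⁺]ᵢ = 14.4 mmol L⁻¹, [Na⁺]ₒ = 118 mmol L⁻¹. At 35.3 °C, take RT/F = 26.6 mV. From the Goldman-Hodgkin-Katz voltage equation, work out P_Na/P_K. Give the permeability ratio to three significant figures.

23.2

Let α = P_Na/P_K. GHK: Vm = 26.6·ln[(Kₒ + α·Naₒ)/(Kᵢ + α·Naᵢ)].
e^(Vm/26.6) = e^(47.0/26.6) = 5.8528
So 5.8528·(Kᵢ + α·Naᵢ) = Kₒ + α·Naₒ → α = (5.8528·135.0 − 8.63) / (118.0 − 5.8528·14.4)
α = (790.1 − 8.63) / (118.0 − 84.28) = 781.5/33.72 = 23.18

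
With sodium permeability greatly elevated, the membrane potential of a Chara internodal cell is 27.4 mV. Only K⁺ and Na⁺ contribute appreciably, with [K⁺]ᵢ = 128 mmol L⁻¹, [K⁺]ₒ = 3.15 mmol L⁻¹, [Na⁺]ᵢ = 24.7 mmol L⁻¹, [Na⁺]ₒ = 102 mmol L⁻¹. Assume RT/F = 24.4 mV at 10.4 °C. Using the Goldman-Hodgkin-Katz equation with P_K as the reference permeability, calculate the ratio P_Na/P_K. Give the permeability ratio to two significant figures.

15

Let α = P_Na/P_K. GHK: Vm = 24.4·ln[(Kₒ + α·Naₒ)/(Kᵢ + α·Naᵢ)].
e^(Vm/24.4) = e^(27.4/24.4) = 3.0739
So 3.0739·(Kᵢ + α·Naᵢ) = Kₒ + α·Naₒ → α = (3.0739·128.0 − 3.15) / (102.0 − 3.0739·24.7)
α = (393.5 − 3.15) / (102.0 − 75.93) = 390.3/26.07 = 14.97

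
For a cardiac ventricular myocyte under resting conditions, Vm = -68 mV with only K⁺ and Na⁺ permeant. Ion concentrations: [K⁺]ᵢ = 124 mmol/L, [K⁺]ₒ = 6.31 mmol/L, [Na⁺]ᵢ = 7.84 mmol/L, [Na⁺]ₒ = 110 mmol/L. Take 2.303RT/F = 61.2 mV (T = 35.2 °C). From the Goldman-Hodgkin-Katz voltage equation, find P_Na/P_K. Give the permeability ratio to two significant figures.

0.030

Let α = P_Na/P_K. GHK: Vm = 61.2·log₁₀[(Kₒ + α·Naₒ)/(Kᵢ + α·Naᵢ)].
10^(Vm/61.2) = 10^(-68.0/61.2) = 0.077426
So 0.077426·(Kᵢ + α·Naᵢ) = Kₒ + α·Naₒ → α = (0.077426·124.0 − 6.31) / (110.0 − 0.077426·7.84)
α = (9.601 − 6.31) / (110.0 − 0.607) = 3.291/109.4 = 0.03008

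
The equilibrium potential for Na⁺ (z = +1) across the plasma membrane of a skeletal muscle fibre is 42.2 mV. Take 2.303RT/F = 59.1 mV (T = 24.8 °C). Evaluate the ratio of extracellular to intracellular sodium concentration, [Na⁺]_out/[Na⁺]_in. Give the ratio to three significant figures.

5.18

log₁₀([out]/[in]) = E·z/(59.1) = 42.2 × 1 / 59.1 = 0.7140
[out]/[in] = 10^(0.7140) = 5.177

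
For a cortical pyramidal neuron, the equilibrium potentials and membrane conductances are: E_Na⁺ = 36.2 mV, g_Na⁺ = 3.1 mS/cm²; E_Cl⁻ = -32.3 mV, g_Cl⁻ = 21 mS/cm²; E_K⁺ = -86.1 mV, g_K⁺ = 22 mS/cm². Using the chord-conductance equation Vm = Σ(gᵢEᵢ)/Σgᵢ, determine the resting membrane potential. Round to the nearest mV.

Σ gᵢEᵢ = 3.1·(36.2) + 21·(-32.3) + 22·(-86.1) = -2460.28
Σ gᵢ = 3.1 + 21 + 22 = 46.1
Vm = -2460.28 / 46.1 = -53.37 mV

-53 mV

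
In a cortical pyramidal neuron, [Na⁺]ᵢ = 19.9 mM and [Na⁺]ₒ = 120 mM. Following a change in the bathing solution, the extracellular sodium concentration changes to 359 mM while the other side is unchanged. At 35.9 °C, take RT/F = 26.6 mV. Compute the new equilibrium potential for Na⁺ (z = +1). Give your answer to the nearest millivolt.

77 mV

After the shift: [Na⁺]_out = 359, [Na⁺]_in = 19.9 mM.
E_new = (26.6/1)·ln(359/19.9) = 26.60 · (2.8926) = 76.94 mV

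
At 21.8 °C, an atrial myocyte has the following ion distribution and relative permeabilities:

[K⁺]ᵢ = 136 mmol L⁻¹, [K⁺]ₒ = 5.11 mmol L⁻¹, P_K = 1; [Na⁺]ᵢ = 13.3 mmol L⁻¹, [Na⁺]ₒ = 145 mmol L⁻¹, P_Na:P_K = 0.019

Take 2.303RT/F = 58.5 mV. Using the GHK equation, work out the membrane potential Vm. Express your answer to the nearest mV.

Vm = 58.5 · log₁₀[(Σ P·[cation]ₒ + Σ P·[anion]ᵢ) / (Σ P·[cation]ᵢ + Σ P·[anion]ₒ)]
Numerator = 1×5.11 + 0.019×145 = 7.865
Denominator = 1×136 + 0.019×13.3 = 136.3
Vm = 58.5 · log₁₀(0.057724) = 58.5 × (-1.2386) = -72.46 mV

-72 mV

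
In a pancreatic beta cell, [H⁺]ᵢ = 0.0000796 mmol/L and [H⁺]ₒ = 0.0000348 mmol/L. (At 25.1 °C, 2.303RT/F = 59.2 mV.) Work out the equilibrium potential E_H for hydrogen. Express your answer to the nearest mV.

-21 mV

E = (59.2/z) · log₁₀([H⁺]_out/[H⁺]_in) with z = +1.
= (59.2/1) · log₁₀(0.0000348/0.0000796) = 59.20 · log₁₀(0.4372)
= 59.20 · (-0.3593) = -21.27 mV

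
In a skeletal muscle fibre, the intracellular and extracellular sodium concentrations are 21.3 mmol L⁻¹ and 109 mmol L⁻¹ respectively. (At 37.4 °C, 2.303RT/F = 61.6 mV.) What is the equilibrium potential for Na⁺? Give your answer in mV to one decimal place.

43.7 mV

E = (61.6/z) · log₁₀([Na⁺]_out/[Na⁺]_in) with z = +1.
= (61.6/1) · log₁₀(109/21.3) = 61.60 · log₁₀(5.117)
= 61.60 · (0.7090) = 43.68 mV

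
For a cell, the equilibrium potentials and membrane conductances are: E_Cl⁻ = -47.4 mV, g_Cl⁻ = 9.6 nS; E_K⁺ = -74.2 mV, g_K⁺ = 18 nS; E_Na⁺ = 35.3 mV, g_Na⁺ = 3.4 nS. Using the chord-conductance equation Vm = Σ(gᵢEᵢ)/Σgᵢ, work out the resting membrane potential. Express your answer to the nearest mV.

-54 mV

Σ gᵢEᵢ = 9.6·(-47.4) + 18·(-74.2) + 3.4·(35.3) = -1670.62
Σ gᵢ = 9.6 + 18 + 3.4 = 31
Vm = -1670.62 / 31 = -53.89 mV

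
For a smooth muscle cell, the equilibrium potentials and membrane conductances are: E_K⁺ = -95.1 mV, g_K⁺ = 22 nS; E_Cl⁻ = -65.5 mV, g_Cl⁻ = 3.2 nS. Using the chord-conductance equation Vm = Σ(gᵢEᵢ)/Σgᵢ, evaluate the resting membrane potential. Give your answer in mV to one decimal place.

-91.3 mV

Σ gᵢEᵢ = 22·(-95.1) + 3.2·(-65.5) = -2301.80
Σ gᵢ = 22 + 3.2 = 25.2
Vm = -2301.80 / 25.2 = -91.34 mV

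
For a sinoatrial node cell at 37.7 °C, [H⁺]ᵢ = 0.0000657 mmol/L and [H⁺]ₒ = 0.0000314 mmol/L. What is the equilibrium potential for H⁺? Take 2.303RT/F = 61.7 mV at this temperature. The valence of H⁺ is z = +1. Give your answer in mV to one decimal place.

E = (61.7/z) · log₁₀([H⁺]_out/[H⁺]_in) with z = +1.
= (61.7/1) · log₁₀(0.0000314/0.0000657) = 61.70 · log₁₀(0.4779)
= 61.70 · (-0.3206) = -19.78 mV

-19.8 mV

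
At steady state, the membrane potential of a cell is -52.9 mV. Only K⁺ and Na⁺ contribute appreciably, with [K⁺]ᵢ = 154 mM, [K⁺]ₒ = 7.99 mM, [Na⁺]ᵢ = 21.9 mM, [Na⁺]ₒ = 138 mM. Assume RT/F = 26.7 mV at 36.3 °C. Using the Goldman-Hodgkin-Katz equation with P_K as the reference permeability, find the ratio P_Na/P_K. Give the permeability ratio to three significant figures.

Let α = P_Na/P_K. GHK: Vm = 26.7·ln[(Kₒ + α·Naₒ)/(Kᵢ + α·Naᵢ)].
e^(Vm/26.7) = e^(-52.9/26.7) = 0.13789
So 0.13789·(Kᵢ + α·Naᵢ) = Kₒ + α·Naₒ → α = (0.13789·154.0 − 7.99) / (138.0 − 0.13789·21.9)
α = (21.24 − 7.99) / (138.0 − 3.02) = 13.25/135 = 0.09813

0.0981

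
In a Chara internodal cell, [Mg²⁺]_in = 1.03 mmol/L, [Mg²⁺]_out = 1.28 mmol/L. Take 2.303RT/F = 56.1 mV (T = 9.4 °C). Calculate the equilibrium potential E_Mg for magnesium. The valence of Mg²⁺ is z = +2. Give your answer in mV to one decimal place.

E = (56.1/z) · log₁₀([Mg²⁺]_out/[Mg²⁺]_in) with z = +2.
= (56.1/2) · log₁₀(1.28/1.03) = 28.05 · log₁₀(1.243)
= 28.05 · (0.0944) = 2.65 mV

2.6 mV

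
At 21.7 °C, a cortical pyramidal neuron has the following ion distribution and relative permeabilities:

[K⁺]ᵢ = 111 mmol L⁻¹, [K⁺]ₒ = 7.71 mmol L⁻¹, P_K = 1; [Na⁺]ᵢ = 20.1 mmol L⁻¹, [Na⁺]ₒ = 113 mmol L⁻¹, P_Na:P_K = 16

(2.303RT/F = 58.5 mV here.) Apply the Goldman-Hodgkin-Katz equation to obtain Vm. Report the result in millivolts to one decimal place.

Vm = 58.5 · log₁₀[(Σ P·[cation]ₒ + Σ P·[anion]ᵢ) / (Σ P·[cation]ᵢ + Σ P·[anion]ₒ)]
Numerator = 1×7.71 + 16×113 = 1816
Denominator = 1×111 + 16×20.1 = 432.6
Vm = 58.5 · log₁₀(4.1972) = 58.5 × (0.6230) = 36.44 mV

36.4 mV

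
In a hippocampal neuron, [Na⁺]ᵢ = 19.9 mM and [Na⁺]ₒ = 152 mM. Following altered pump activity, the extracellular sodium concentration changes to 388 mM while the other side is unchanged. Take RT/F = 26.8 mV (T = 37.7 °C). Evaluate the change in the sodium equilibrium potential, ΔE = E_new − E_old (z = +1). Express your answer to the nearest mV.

E_old = (26.8/1)·ln(152/19.9) = 54.49 mV
E_new = (26.8/1)·ln(388/19.9) = 79.60 mV
ΔE = 79.60 − (54.49) = 25.11 mV

25 mV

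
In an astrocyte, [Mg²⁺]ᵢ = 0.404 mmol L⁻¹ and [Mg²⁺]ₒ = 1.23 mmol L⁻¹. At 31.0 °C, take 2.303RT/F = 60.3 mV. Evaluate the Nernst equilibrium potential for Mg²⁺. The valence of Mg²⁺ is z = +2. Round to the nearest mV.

15 mV

E = (60.3/z) · log₁₀([Mg²⁺]_out/[Mg²⁺]_in) with z = +2.
= (60.3/2) · log₁₀(1.23/0.404) = 30.15 · log₁₀(3.045)
= 30.15 · (0.4835) = 14.58 mV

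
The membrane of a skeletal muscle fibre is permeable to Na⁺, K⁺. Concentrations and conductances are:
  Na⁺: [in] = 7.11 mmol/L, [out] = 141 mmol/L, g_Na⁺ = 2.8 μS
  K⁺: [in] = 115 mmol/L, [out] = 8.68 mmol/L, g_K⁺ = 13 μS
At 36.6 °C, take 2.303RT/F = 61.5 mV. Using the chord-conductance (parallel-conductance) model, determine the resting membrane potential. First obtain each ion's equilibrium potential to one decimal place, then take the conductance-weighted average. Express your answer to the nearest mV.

E_Na⁺ = (61.5/1)·log₁₀(141/7.11) = 79.8 mV
E_K⁺ = (61.5/1)·log₁₀(8.68/115) = -69.0 mV
Vm = (Σ gᵢEᵢ)/(Σ gᵢ) = (2.8·79.8 + 13·-69.0) / (2.8 + 13)
= -673.56 / 15.8 = -42.63 mV

-43 mV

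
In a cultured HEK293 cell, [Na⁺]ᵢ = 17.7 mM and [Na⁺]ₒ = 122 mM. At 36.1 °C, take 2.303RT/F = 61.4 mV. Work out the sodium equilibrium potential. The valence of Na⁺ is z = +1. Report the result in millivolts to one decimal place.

51.5 mV

E = (61.4/z) · log₁₀([Na⁺]_out/[Na⁺]_in) with z = +1.
= (61.4/1) · log₁₀(122/17.7) = 61.40 · log₁₀(6.893)
= 61.40 · (0.8384) = 51.48 mV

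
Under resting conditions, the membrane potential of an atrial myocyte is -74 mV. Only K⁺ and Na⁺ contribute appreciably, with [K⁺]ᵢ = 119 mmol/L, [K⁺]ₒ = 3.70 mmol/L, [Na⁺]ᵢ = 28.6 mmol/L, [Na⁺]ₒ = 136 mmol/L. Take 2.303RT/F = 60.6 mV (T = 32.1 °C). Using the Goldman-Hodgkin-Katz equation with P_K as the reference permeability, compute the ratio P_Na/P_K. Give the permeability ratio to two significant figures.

Let α = P_Na/P_K. GHK: Vm = 60.6·log₁₀[(Kₒ + α·Naₒ)/(Kᵢ + α·Naᵢ)].
10^(Vm/60.6) = 10^(-74.0/60.6) = 0.0601
So 0.0601·(Kᵢ + α·Naᵢ) = Kₒ + α·Naₒ → α = (0.0601·119.0 − 3.7) / (136.0 − 0.0601·28.6)
α = (7.152 − 3.7) / (136.0 − 1.719) = 3.452/134.3 = 0.02571

0.026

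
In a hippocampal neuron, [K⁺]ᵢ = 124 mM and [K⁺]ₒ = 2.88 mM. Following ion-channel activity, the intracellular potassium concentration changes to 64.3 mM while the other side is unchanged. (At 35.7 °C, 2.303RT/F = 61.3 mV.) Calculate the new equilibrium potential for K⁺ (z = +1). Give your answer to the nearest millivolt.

After the shift: [K⁺]_out = 2.88, [K⁺]_in = 64.3 mM.
E_new = (61.3/1)·log₁₀(2.88/64.3) = 61.30 · (-1.3488) = -82.68 mV

-83 mV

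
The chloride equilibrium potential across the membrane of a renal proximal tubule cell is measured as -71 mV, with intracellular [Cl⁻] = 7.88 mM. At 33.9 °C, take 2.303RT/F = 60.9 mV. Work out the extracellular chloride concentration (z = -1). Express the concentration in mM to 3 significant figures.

Nernst: E = (60.9/-1) · log₁₀([out]/[in]), so log₁₀([out]/[in]) = -71.0 × -1 / 60.9 = 1.1658.
[out]/[in] = 10^(1.1658) = 14.65.
[out] = 14.65 × 7.88 = 115.4 mM.

115 mM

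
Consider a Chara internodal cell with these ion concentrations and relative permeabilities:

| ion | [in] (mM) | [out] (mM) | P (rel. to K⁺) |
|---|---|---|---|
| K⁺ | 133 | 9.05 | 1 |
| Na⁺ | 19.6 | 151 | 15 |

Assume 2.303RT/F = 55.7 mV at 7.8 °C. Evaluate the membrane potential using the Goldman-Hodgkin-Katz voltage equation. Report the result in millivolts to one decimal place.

40.5 mV

Vm = 55.7 · log₁₀[(Σ P·[cation]ₒ + Σ P·[anion]ᵢ) / (Σ P·[cation]ᵢ + Σ P·[anion]ₒ)]
Numerator = 1×9.05 + 15×151 = 2274
Denominator = 1×133 + 15×19.6 = 427
Vm = 55.7 · log₁₀(5.3256) = 55.7 × (0.7264) = 40.46 mV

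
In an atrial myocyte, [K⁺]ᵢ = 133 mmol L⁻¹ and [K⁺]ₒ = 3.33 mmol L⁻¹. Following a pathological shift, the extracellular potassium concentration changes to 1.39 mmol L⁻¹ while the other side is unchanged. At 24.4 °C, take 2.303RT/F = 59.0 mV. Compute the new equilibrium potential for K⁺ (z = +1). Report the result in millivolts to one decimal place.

After the shift: [K⁺]_out = 1.39, [K⁺]_in = 133 mmol L⁻¹.
E_new = (59.0/1)·log₁₀(1.39/133) = 59.00 · (-1.9808) = -116.87 mV

-116.9 mV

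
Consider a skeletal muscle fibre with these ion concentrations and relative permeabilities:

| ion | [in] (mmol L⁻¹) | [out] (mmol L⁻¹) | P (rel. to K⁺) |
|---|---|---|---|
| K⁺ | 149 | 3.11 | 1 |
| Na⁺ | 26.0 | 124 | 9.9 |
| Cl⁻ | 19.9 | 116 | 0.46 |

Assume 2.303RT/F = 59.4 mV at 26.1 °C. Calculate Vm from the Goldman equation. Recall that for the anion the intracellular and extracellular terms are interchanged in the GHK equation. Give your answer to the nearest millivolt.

26 mV

Vm = 59.4 · log₁₀[(Σ P·[cation]ₒ + Σ P·[anion]ᵢ) / (Σ P·[cation]ᵢ + Σ P·[anion]ₒ)]
Numerator = 1×3.11 + 9.9×124 + 0.46×19.9 = 1240
Denominator = 1×149 + 9.9×26.0 + 0.46×116 = 459.8
Vm = 59.4 · log₁₀(2.6968) = 59.4 × (0.4308) = 25.59 mV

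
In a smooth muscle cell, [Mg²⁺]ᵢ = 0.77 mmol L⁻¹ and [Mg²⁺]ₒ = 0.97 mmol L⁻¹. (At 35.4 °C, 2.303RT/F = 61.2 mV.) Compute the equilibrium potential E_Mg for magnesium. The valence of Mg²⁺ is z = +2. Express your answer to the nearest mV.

3 mV

E = (61.2/z) · log₁₀([Mg²⁺]_out/[Mg²⁺]_in) with z = +2.
= (61.2/2) · log₁₀(0.97/0.77) = 30.60 · log₁₀(1.26)
= 30.60 · (0.1003) = 3.07 mV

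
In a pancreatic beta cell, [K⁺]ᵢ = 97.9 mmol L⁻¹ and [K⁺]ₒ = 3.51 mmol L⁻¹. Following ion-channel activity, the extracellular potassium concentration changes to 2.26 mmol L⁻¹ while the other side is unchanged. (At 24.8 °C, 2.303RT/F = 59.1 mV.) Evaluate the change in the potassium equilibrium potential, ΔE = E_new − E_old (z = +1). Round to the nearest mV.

-11 mV

E_old = (59.1/1)·log₁₀(3.51/97.9) = -85.43 mV
E_new = (59.1/1)·log₁₀(2.26/97.9) = -96.73 mV
ΔE = -96.73 − (-85.43) = -11.30 mV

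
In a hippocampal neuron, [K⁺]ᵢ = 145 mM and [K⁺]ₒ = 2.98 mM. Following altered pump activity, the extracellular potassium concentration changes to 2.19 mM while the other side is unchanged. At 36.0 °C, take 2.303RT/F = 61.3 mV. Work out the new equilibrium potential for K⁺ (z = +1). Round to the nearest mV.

After the shift: [K⁺]_out = 2.19, [K⁺]_in = 145 mM.
E_new = (61.3/1)·log₁₀(2.19/145) = 61.30 · (-1.8209) = -111.62 mV

-112 mV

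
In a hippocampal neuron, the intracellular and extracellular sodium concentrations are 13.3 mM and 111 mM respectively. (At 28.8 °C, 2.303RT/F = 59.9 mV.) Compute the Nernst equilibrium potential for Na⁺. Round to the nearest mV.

55 mV

E = (59.9/z) · log₁₀([Na⁺]_out/[Na⁺]_in) with z = +1.
= (59.9/1) · log₁₀(111/13.3) = 59.90 · log₁₀(8.346)
= 59.90 · (0.9215) = 55.20 mV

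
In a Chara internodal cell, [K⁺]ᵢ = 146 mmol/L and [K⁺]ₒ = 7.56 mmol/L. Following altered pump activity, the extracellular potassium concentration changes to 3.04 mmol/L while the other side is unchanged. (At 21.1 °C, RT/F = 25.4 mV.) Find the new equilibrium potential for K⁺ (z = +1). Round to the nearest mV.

After the shift: [K⁺]_out = 3.04, [K⁺]_in = 146 mmol/L.
E_new = (25.4/1)·ln(3.04/146) = 25.40 · (-3.8717) = -98.34 mV

-98 mV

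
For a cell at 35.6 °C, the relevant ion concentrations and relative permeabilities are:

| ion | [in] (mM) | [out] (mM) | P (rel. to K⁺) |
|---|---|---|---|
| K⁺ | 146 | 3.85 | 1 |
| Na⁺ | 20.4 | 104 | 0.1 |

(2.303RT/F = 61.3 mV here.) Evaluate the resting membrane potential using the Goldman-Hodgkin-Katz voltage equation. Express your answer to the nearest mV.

-62 mV

Vm = 61.3 · log₁₀[(Σ P·[cation]ₒ + Σ P·[anion]ᵢ) / (Σ P·[cation]ᵢ + Σ P·[anion]ₒ)]
Numerator = 1×3.85 + 0.1×104 = 14.25
Denominator = 1×146 + 0.1×20.4 = 148
Vm = 61.3 · log₁₀(0.096258) = 61.3 × (-1.0166) = -62.32 mV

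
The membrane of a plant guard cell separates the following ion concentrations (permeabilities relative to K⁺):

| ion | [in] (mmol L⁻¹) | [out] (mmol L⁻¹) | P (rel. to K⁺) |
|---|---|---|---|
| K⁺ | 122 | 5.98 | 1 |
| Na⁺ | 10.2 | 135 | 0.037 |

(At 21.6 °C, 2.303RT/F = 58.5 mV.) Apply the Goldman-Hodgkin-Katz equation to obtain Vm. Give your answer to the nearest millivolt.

Vm = 58.5 · log₁₀[(Σ P·[cation]ₒ + Σ P·[anion]ᵢ) / (Σ P·[cation]ᵢ + Σ P·[anion]ₒ)]
Numerator = 1×5.98 + 0.037×135 = 10.98
Denominator = 1×122 + 0.037×10.2 = 122.4
Vm = 58.5 · log₁₀(0.089682) = 58.5 × (-1.0473) = -61.27 mV

-61 mV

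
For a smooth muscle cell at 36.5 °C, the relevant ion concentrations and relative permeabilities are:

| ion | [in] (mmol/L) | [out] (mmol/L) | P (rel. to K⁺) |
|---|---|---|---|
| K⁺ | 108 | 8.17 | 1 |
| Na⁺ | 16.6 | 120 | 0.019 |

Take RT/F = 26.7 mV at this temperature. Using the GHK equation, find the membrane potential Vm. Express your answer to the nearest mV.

-62 mV

Vm = 26.7 · ln[(Σ P·[cation]ₒ + Σ P·[anion]ᵢ) / (Σ P·[cation]ᵢ + Σ P·[anion]ₒ)]
Numerator = 1×8.17 + 0.019×120 = 10.45
Denominator = 1×108 + 0.019×16.6 = 108.3
Vm = 26.7 · ln(0.096478) = 26.7 × (-2.3384) = -62.44 mV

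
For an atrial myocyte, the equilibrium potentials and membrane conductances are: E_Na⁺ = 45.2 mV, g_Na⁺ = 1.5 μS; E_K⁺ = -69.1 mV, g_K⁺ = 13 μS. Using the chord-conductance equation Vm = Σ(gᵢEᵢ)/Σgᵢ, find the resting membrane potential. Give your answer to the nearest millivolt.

Σ gᵢEᵢ = 1.5·(45.2) + 13·(-69.1) = -830.50
Σ gᵢ = 1.5 + 13 = 14.5
Vm = -830.50 / 14.5 = -57.28 mV

-57 mV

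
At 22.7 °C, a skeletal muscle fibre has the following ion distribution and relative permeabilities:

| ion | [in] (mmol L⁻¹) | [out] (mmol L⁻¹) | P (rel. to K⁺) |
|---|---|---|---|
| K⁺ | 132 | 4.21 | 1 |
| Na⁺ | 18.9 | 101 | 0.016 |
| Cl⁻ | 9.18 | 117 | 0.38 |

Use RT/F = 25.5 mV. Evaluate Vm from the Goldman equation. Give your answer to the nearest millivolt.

-75 mV

Vm = 25.5 · ln[(Σ P·[cation]ₒ + Σ P·[anion]ᵢ) / (Σ P·[cation]ᵢ + Σ P·[anion]ₒ)]
Numerator = 1×4.21 + 0.016×101 + 0.38×9.18 = 9.314
Denominator = 1×132 + 0.016×18.9 + 0.38×117 = 176.8
Vm = 25.5 · ln(0.052694) = 25.5 × (-2.9432) = -75.05 mV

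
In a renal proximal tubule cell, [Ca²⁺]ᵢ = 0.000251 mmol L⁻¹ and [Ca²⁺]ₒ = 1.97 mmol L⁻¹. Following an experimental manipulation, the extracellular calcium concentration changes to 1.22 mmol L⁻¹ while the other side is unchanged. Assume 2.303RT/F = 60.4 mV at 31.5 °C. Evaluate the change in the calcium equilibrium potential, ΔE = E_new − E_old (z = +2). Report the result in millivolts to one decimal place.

E_old = (60.4/2)·log₁₀(1.97/0.000251) = 117.62 mV
E_new = (60.4/2)·log₁₀(1.22/0.000251) = 111.34 mV
ΔE = 111.34 − (117.62) = -6.28 mV

-6.3 mV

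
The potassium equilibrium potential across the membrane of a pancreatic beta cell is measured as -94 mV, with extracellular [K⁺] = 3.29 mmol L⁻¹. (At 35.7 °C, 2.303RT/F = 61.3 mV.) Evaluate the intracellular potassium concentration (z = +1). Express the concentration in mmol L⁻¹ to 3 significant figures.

Nernst: E = (61.3/1) · log₁₀([out]/[in]), so log₁₀([out]/[in]) = -94.0 × 1 / 61.3 = -1.5334.
[out]/[in] = 10^(-1.5334) = 0.02928.
[in] = 3.29 / 0.02928 = 112.4 mmol L⁻¹.

112 mmol L⁻¹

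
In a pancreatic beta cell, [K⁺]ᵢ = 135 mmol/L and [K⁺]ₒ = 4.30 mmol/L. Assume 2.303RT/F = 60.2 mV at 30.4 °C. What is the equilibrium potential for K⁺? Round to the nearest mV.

E = (60.2/z) · log₁₀([K⁺]_out/[K⁺]_in) with z = +1.
= (60.2/1) · log₁₀(4.30/135) = 60.20 · log₁₀(0.03185)
= 60.20 · (-1.4969) = -90.11 mV

-90 mV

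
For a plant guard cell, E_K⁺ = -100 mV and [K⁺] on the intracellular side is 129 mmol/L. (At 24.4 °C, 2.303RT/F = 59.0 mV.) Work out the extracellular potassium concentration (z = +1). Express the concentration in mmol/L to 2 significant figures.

Nernst: E = (59.0/1) · log₁₀([out]/[in]), so log₁₀([out]/[in]) = -100.0 × 1 / 59.0 = -1.6949.
[out]/[in] = 10^(-1.6949) = 0.02019.
[out] = 0.02019 × 129 = 2.604 mmol/L.

2.6 mmol/L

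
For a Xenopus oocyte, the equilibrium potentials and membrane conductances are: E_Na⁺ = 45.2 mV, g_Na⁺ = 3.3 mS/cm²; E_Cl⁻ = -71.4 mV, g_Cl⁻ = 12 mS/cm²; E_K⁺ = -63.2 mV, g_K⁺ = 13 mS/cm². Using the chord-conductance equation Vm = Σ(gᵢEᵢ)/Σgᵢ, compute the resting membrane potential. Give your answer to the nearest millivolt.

-54 mV

Σ gᵢEᵢ = 3.3·(45.2) + 12·(-71.4) + 13·(-63.2) = -1529.24
Σ gᵢ = 3.3 + 12 + 13 = 28.3
Vm = -1529.24 / 28.3 = -54.04 mV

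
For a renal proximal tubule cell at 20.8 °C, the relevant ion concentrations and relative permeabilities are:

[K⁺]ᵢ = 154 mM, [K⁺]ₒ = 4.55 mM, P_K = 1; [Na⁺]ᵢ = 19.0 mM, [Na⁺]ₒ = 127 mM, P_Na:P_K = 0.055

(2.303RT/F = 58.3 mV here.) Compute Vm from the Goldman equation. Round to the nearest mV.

Vm = 58.3 · log₁₀[(Σ P·[cation]ₒ + Σ P·[anion]ᵢ) / (Σ P·[cation]ᵢ + Σ P·[anion]ₒ)]
Numerator = 1×4.55 + 0.055×127 = 11.54
Denominator = 1×154 + 0.055×19.0 = 155
Vm = 58.3 · log₁₀(0.074398) = 58.3 × (-1.1284) = -65.79 mV

-66 mV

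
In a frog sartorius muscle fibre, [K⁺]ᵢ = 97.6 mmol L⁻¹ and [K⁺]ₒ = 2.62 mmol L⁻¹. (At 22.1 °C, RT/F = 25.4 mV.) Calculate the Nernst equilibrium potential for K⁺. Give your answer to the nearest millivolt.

E = (25.4/z) · ln([K⁺]_out/[K⁺]_in) with z = +1.
= (25.4/1) · ln(2.62/97.6) = 25.40 · ln(0.02684)
= 25.40 · (-3.6177) = -91.89 mV

-92 mV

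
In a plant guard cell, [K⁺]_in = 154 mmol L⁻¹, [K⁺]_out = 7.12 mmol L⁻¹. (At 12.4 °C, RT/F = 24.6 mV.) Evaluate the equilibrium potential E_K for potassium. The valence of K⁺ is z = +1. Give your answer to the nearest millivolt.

-76 mV

E = (24.6/z) · ln([K⁺]_out/[K⁺]_in) with z = +1.
= (24.6/1) · ln(7.12/154) = 24.60 · ln(0.04623)
= 24.60 · (-3.0740) = -75.62 mV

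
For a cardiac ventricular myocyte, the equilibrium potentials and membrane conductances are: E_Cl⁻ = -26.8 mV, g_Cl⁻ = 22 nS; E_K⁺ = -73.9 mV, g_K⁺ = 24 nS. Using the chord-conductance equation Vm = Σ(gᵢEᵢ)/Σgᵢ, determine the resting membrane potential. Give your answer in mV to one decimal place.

-51.4 mV

Σ gᵢEᵢ = 22·(-26.8) + 24·(-73.9) = -2363.20
Σ gᵢ = 22 + 24 = 46
Vm = -2363.20 / 46 = -51.37 mV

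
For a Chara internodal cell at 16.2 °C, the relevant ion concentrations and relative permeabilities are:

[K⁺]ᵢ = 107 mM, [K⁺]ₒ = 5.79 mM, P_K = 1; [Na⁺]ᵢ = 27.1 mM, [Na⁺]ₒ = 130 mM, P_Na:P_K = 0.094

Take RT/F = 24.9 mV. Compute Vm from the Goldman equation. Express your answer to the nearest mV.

Vm = 24.9 · ln[(Σ P·[cation]ₒ + Σ P·[anion]ᵢ) / (Σ P·[cation]ᵢ + Σ P·[anion]ₒ)]
Numerator = 1×5.79 + 0.094×130 = 18.01
Denominator = 1×107 + 0.094×27.1 = 109.5
Vm = 24.9 · ln(0.1644) = 24.9 × (-1.8054) = -44.96 mV

-45 mV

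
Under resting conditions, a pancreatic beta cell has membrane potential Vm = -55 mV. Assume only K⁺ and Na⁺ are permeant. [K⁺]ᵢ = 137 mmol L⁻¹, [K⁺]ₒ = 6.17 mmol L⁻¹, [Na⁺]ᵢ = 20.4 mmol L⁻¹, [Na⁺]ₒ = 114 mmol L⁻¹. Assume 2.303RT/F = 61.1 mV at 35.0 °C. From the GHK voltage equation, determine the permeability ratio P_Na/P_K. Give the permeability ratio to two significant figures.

Let α = P_Na/P_K. GHK: Vm = 61.1·log₁₀[(Kₒ + α·Naₒ)/(Kᵢ + α·Naᵢ)].
10^(Vm/61.1) = 10^(-55.0/61.1) = 0.12585
So 0.12585·(Kᵢ + α·Naᵢ) = Kₒ + α·Naₒ → α = (0.12585·137.0 − 6.17) / (114.0 − 0.12585·20.4)
α = (17.24 − 6.17) / (114.0 − 2.567) = 11.07/111.4 = 0.09935

0.099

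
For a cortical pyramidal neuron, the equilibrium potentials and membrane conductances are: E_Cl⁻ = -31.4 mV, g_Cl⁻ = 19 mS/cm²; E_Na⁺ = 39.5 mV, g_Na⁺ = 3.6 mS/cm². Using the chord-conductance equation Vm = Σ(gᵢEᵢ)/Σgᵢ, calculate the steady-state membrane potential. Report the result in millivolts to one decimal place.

-20.1 mV

Σ gᵢEᵢ = 19·(-31.4) + 3.6·(39.5) = -454.40
Σ gᵢ = 19 + 3.6 = 22.6
Vm = -454.40 / 22.6 = -20.11 mV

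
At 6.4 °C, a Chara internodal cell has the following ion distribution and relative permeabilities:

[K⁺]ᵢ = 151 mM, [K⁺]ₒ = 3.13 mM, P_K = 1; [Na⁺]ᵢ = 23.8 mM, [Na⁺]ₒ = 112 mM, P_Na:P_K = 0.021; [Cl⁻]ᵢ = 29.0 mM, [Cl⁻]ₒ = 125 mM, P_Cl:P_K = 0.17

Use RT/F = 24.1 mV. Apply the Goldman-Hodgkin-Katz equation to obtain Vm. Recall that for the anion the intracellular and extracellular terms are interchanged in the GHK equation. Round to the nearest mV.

Vm = 24.1 · ln[(Σ P·[cation]ₒ + Σ P·[anion]ᵢ) / (Σ P·[cation]ᵢ + Σ P·[anion]ₒ)]
Numerator = 1×3.13 + 0.021×112 + 0.17×29.0 = 10.41
Denominator = 1×151 + 0.021×23.8 + 0.17×125 = 172.7
Vm = 24.1 · ln(0.060272) = 24.1 × (-2.8089) = -67.69 mV

-68 mV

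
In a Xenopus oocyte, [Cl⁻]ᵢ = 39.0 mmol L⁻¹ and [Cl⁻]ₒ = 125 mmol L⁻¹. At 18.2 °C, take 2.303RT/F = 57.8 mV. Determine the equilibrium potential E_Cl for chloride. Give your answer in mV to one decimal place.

-29.2 mV

E = (57.8/z) · log₁₀([Cl⁻]_out/[Cl⁻]_in) with z = -1.
For an anion, dividing by z = -1 reverses the sign.
= (57.8/-1) · log₁₀(125/39.0) = -57.80 · log₁₀(3.205)
= -57.80 · (0.5058) = -29.24 mV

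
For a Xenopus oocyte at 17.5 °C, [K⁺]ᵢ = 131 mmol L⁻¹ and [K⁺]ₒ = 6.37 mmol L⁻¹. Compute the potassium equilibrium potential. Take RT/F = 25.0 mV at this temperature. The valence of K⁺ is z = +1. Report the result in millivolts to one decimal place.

-75.6 mV

E = (25.0/z) · ln([K⁺]_out/[K⁺]_in) with z = +1.
= (25.0/1) · ln(6.37/131) = 25.00 · ln(0.04863)
= 25.00 · (-3.0236) = -75.59 mV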